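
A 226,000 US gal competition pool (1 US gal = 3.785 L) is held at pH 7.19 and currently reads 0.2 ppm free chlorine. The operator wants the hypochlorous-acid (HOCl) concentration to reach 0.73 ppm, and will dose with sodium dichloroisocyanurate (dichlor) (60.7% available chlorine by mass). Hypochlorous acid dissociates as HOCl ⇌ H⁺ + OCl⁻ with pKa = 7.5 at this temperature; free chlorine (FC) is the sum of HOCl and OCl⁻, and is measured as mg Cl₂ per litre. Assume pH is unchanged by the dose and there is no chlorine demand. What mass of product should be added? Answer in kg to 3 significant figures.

1.25 kg

Volume: 226,000 US gal × 3.785 L/gal = 855,410 L.
[OCl⁻]/[HOCl] = 10^(pH − pKa) = 10^(7.19 − 7.5) = 0.4898; fraction as HOCl = 1/(1 + 0.4898) = 0.6712.
Free chlorine required for 0.73 ppm HOCl: 0.73 / 0.6712 = 1.088 ppm.
FC to add: 1.088 − 0.2 = 0.8875 mg/L as Cl₂.
Cl₂ equivalent: 0.8875 mg/L × 855,410 L = 759.2 g.
Product at 60.7% available Cl: 759.2 / 0.607 = 1251 g.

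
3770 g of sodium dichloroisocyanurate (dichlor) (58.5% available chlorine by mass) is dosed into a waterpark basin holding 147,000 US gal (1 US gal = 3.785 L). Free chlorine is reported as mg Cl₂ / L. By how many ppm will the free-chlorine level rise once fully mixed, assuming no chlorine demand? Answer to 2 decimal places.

Volume: 147,000 US gal × 3.785 L/gal = 556,395 L.
Available chlorine delivered: 3770 g × 0.585 = 2205 g as Cl₂.
Concentration rise: 2205 g / 556,395 L = 3.964 mg/L = 3.96 ppm.

3.96 ppm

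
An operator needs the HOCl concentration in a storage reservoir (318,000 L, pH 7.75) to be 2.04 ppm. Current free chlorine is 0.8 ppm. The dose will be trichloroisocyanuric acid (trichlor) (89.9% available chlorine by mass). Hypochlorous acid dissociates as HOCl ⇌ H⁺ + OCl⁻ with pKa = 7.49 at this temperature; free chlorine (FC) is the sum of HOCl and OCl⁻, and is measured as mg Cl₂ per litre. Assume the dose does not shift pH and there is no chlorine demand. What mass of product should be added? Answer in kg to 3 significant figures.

1.75 kg

[OCl⁻]/[HOCl] = 10^(pH − pKa) = 10^(7.75 − 7.49) = 1.82; fraction as HOCl = 1/(1 + 1.82) = 0.3546.
Free chlorine required for 2.04 ppm HOCl: 2.04 / 0.3546 = 5.752 ppm.
FC to add: 5.752 − 0.8 = 4.952 mg/L as Cl₂.
Cl₂ equivalent: 4.952 mg/L × 318,000 L = 1575 g.
Product at 89.9% available Cl: 1575 / 0.899 = 1752 g.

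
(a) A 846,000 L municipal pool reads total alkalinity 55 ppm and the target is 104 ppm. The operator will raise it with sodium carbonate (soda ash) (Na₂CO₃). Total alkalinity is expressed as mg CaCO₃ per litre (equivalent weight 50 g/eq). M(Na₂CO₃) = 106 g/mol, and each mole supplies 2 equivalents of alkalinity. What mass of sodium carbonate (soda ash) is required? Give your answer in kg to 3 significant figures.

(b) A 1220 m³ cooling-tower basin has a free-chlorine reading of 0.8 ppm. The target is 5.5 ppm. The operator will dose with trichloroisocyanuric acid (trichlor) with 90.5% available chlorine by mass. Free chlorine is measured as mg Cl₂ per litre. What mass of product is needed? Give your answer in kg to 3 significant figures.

(a) 43.9 kg; (b) 6.34 kg

(a) Alkalinity to add: (104 − 55) = 49 mg/L as CaCO₃ × 846,000 L = 41,450 g as CaCO₃.
(a) Equivalents: 41,450 g ÷ 50 g/eq = 829.1 eq.
(a) Each mole of Na₂CO₃ supplies 2 eq, so 829.1 / 2 = 414.5 mol.
(a) Mass: 414.5 mol × 106 g/mol = 43,940 g.

(b) Volume: 1220 m³ = 1,220,000 L.
(b) Chlorine deficit: 5.5 − 0.8 = 4.7 ppm = 4.7 mg/L as Cl₂.
(b) Cl₂ equivalent needed: 4.7 mg/L × 1,220,000 L = 5,734,000 mg = 5734 g.
(b) Product at 90.5% available chlorine: 5734 / 0.905 = 6336 g.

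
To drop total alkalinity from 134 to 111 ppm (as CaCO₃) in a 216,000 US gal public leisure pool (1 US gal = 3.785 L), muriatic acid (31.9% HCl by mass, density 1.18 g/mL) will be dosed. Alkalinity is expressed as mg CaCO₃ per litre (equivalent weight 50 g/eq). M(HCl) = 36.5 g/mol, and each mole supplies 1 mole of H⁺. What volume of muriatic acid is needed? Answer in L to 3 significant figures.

Volume: 216,000 US gal × 3.785 L/gal = 817,560 L.
Alkalinity to neutralize: (134 − 111) = 23 mg/L as CaCO₃ × 817,560 L = 18,800 g as CaCO₃.
Equivalents of H⁺ required: 18,800 ÷ 50 g/eq = 376.1 eq = 376.1 mol HCl.
Mass of HCl: 376.1 × 36.5 = 13,730 g.
Mass of 31.9% solution: 13,730 / 0.319 = 43,030 g.
Volume: 43,030 g ÷ 1.18 g/mL = 36,470 mL.

36.5 L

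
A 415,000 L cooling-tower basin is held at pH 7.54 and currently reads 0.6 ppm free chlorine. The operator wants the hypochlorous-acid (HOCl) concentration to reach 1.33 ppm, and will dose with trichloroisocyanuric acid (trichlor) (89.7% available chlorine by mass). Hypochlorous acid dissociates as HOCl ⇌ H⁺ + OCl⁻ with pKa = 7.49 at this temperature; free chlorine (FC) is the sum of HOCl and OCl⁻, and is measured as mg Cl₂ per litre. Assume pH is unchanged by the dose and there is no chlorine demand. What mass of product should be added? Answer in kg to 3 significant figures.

1.03 kg

[OCl⁻]/[HOCl] = 10^(pH − pKa) = 10^(7.54 − 7.49) = 1.122; fraction as HOCl = 1/(1 + 1.122) = 0.4712.
Free chlorine required for 1.33 ppm HOCl: 1.33 / 0.4712 = 2.822 ppm.
FC to add: 2.822 − 0.6 = 2.222 mg/L as Cl₂.
Cl₂ equivalent: 2.222 mg/L × 415,000 L = 922.2 g.
Product at 89.7% available Cl: 922.2 / 0.897 = 1028 g.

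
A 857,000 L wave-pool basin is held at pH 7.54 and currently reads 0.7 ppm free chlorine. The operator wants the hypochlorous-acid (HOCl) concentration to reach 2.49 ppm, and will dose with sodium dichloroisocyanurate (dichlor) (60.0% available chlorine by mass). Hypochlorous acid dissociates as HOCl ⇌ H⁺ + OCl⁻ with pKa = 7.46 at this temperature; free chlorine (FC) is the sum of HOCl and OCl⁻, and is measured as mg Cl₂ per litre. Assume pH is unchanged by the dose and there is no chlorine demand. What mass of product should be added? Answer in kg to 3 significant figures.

6.83 kg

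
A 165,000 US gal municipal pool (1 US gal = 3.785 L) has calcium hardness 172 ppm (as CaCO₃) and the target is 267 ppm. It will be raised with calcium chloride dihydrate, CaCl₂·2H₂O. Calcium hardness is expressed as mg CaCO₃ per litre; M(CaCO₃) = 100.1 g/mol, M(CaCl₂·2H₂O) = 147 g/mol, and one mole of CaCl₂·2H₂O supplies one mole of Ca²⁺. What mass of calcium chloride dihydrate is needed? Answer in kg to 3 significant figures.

87.1 kg

Volume: 165,000 US gal × 3.785 L/gal = 624,525 L.
Hardness to add: (267 − 172) = 95 mg/L as CaCO₃ × 624,525 L = 59,330 g as CaCO₃.
Moles of Ca²⁺ (1 mol Ca²⁺ ≡ 1 mol CaCO₃): 59,330 / 100.1 g/mol = 592.7 mol.
Mass of CaCl₂·2H₂O: 592.7 × 147 = 87,130 g.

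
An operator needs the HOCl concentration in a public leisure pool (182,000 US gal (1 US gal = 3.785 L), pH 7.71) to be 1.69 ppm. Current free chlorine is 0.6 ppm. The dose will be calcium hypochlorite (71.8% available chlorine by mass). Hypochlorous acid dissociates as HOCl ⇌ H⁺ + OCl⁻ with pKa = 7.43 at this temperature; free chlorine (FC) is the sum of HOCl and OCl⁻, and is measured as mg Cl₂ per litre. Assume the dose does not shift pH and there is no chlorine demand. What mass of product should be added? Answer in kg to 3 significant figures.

Volume: 182,000 US gal × 3.785 L/gal = 688,870 L.
[OCl⁻]/[HOCl] = 10^(pH − pKa) = 10^(7.71 − 7.43) = 1.905; fraction as HOCl = 1/(1 + 1.905) = 0.3442.
Free chlorine required for 1.69 ppm HOCl: 1.69 / 0.3442 = 4.91 ppm.
FC to add: 4.91 − 0.6 = 4.31 mg/L as Cl₂.
Cl₂ equivalent: 4.31 mg/L × 688,870 L = 2969 g.
Product at 71.8% available Cl: 2969 / 0.718 = 4135 g.

4.14 kg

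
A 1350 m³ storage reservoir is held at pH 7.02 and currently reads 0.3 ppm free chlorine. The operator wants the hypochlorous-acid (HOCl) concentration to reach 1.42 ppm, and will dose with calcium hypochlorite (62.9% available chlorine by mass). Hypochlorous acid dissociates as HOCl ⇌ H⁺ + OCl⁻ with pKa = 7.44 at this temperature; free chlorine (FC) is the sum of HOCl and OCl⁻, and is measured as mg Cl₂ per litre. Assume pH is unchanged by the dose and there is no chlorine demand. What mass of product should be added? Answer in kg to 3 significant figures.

Volume: 1350 m³ = 1,350,000 L.
[OCl⁻]/[HOCl] = 10^(pH − pKa) = 10^(7.02 − 7.44) = 0.3802; fraction as HOCl = 1/(1 + 0.3802) = 0.7245.
Free chlorine required for 1.42 ppm HOCl: 1.42 / 0.7245 = 1.96 ppm.
FC to add: 1.96 − 0.3 = 1.66 mg/L as Cl₂.
Cl₂ equivalent: 1.66 mg/L × 1,350,000 L = 2241 g.
Product at 62.9% available Cl: 2241 / 0.629 = 3563 g.

3.56 kg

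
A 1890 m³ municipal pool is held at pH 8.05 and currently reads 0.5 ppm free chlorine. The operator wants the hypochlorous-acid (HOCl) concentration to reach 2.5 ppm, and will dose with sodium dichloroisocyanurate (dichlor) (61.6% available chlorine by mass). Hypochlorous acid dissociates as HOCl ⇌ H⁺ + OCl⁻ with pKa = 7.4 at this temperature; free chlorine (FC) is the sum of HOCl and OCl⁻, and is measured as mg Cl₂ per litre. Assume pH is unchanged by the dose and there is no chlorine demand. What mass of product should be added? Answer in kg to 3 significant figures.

40.4 kg

Volume: 1890 m³ = 1,890,000 L.
[OCl⁻]/[HOCl] = 10^(pH − pKa) = 10^(8.05 − 7.4) = 4.467; fraction as HOCl = 1/(1 + 4.467) = 0.1829.
Free chlorine required for 2.5 ppm HOCl: 2.5 / 0.1829 = 13.67 ppm.
FC to add: 13.67 − 0.5 = 13.17 mg/L as Cl₂.
Cl₂ equivalent: 13.17 mg/L × 1,890,000 L = 24,890 g.
Product at 61.6% available Cl: 24,890 / 0.616 = 40,400 g.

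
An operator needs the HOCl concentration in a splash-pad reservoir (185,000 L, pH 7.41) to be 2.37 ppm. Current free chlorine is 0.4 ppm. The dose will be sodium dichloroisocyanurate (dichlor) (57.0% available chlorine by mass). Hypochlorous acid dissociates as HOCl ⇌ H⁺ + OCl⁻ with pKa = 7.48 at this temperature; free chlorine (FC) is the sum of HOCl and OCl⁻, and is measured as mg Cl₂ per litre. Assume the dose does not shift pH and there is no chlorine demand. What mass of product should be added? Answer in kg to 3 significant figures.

1.29 kg

[OCl⁻]/[HOCl] = 10^(pH − pKa) = 10^(7.41 − 7.48) = 0.8511; fraction as HOCl = 1/(1 + 0.8511) = 0.5402.
Free chlorine required for 2.37 ppm HOCl: 2.37 / 0.5402 = 4.387 ppm.
FC to add: 4.387 − 0.4 = 3.987 mg/L as Cl₂.
Cl₂ equivalent: 3.987 mg/L × 185,000 L = 737.6 g.
Product at 57.0% available Cl: 737.6 / 0.57 = 1294 g.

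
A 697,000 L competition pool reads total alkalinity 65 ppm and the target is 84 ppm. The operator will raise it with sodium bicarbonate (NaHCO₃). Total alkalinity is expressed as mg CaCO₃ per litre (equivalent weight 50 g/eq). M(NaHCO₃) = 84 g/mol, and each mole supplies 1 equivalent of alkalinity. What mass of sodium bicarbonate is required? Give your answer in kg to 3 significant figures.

22.2 kg

Alkalinity to add: (84 − 65) = 19 mg/L as CaCO₃ × 697,000 L = 13,240 g as CaCO₃.
Equivalents: 13,240 g ÷ 50 g/eq = 264.9 eq.
NaHCO₃ supplies 1 eq per mole → 264.9 mol.
Mass: 264.9 mol × 84 g/mol = 22,250 g.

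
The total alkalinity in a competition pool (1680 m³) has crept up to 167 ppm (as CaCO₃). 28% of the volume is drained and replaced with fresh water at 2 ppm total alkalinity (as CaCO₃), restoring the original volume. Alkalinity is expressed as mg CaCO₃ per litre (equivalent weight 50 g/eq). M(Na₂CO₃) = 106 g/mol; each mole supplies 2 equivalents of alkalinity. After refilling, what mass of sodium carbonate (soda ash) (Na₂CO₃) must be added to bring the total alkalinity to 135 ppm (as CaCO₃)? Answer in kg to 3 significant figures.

25.3 kg

Volume: 1680 m³ = 1,680,000 L.
After draining 28% and refilling: 167 × 0.72 + 2 × 0.28 = 120.8 ppm.
Deficit to target: 135 − 120.8 = 14.2 mg/L.
As CaCO₃: 14.2 mg/L × 1,680,000 L = 23,860 g; ÷ 50 g/eq ÷ 2 = 238.6 mol Na₂CO₃.
Mass: 238.6 × 106 = 25,290 g.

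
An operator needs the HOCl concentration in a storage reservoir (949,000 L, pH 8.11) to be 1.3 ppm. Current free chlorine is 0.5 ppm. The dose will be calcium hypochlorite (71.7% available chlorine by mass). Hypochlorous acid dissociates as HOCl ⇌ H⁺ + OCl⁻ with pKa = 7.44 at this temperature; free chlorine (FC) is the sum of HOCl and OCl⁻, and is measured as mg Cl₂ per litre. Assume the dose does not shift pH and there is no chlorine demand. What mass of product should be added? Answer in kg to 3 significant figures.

9.11 kg

[OCl⁻]/[HOCl] = 10^(pH − pKa) = 10^(8.11 − 7.44) = 4.677; fraction as HOCl = 1/(1 + 4.677) = 0.1761.
Free chlorine required for 1.3 ppm HOCl: 1.3 / 0.1761 = 7.381 ppm.
FC to add: 7.381 − 0.5 = 6.881 mg/L as Cl₂.
Cl₂ equivalent: 6.881 mg/L × 949,000 L = 6530 g.
Product at 71.7% available Cl: 6530 / 0.717 = 9107 g.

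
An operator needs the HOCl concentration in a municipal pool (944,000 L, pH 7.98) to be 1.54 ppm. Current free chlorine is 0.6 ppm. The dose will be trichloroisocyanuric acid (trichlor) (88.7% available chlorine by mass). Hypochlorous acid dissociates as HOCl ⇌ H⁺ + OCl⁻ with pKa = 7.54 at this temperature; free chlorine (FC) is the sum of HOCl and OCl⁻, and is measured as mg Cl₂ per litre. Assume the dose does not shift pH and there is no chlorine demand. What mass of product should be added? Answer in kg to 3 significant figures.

[OCl⁻]/[HOCl] = 10^(pH − pKa) = 10^(7.98 − 7.54) = 2.754; fraction as HOCl = 1/(1 + 2.754) = 0.2664.
Free chlorine required for 1.54 ppm HOCl: 1.54 / 0.2664 = 5.782 ppm.
FC to add: 5.782 − 0.6 = 5.182 mg/L as Cl₂.
Cl₂ equivalent: 5.182 mg/L × 944,000 L = 4891 g.
Product at 88.7% available Cl: 4891 / 0.887 = 5514 g.

5.51 kg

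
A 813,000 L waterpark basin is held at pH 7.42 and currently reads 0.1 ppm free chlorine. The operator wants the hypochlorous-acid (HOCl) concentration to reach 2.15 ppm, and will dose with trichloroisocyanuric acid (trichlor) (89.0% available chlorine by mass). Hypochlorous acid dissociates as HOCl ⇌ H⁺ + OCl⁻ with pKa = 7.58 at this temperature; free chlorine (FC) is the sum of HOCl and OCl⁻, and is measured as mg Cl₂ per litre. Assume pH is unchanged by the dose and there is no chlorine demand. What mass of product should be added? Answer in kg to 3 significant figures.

3.23 kg

[OCl⁻]/[HOCl] = 10^(pH − pKa) = 10^(7.42 − 7.58) = 0.6918; fraction as HOCl = 1/(1 + 0.6918) = 0.5911.
Free chlorine required for 2.15 ppm HOCl: 2.15 / 0.5911 = 3.637 ppm.
FC to add: 3.637 − 0.1 = 3.537 mg/L as Cl₂.
Cl₂ equivalent: 3.537 mg/L × 813,000 L = 2876 g.
Product at 89.0% available Cl: 2876 / 0.89 = 3231 g.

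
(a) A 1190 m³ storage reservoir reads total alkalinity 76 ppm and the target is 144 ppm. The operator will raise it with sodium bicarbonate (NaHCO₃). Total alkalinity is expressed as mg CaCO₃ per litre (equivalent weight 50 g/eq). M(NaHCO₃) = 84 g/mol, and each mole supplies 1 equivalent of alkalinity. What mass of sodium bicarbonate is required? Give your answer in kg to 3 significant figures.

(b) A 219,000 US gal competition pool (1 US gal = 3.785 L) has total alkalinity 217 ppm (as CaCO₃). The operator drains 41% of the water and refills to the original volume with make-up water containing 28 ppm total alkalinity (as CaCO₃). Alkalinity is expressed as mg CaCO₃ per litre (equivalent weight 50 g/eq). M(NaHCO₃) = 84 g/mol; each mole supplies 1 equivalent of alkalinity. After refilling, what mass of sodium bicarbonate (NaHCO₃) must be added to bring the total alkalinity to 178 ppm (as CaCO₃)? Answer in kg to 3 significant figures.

(a) 136 kg; (b) 53.6 kg

(a) Volume: 1190 m³ = 1,190,000 L.
(a) Alkalinity to add: (144 − 76) = 68 mg/L as CaCO₃ × 1,190,000 L = 80,920 g as CaCO₃.
(a) Equivalents: 80,920 g ÷ 50 g/eq = 1618 eq.
(a) NaHCO₃ supplies 1 eq per mole → 1618 mol.
(a) Mass: 1618 mol × 84 g/mol = 135,900 g.

(b) Volume: 219,000 US gal × 3.785 L/gal = 828,915 L.
(b) After draining 41% and refilling: 217 × 0.59 + 28 × 0.41 = 139.51 ppm.
(b) Deficit to target: 178 − 139.51 = 38.49 mg/L.
(b) As CaCO₃: 38.49 mg/L × 828,915 L = 31,900 g; ÷ 50 g/eq ÷ 1 = 638.1 mol NaHCO₃.
(b) Mass: 638.1 × 84 = 53,600 g.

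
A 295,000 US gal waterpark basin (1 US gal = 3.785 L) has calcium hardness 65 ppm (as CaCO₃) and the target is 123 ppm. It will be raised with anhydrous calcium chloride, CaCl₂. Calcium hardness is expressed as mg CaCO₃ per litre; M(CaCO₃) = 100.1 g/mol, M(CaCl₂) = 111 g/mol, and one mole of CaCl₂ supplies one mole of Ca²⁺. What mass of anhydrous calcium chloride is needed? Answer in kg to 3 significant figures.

Volume: 295,000 US gal × 3.785 L/gal = 1,116,575 L.
Hardness to add: (123 − 65) = 58 mg/L as CaCO₃ × 1,116,575 L = 64,760 g as CaCO₃.
Moles of Ca²⁺ (1 mol Ca²⁺ ≡ 1 mol CaCO₃): 64,760 / 100.1 g/mol = 647 mol.
Mass of CaCl₂: 647 × 111 = 71,810 g.

71.8 kg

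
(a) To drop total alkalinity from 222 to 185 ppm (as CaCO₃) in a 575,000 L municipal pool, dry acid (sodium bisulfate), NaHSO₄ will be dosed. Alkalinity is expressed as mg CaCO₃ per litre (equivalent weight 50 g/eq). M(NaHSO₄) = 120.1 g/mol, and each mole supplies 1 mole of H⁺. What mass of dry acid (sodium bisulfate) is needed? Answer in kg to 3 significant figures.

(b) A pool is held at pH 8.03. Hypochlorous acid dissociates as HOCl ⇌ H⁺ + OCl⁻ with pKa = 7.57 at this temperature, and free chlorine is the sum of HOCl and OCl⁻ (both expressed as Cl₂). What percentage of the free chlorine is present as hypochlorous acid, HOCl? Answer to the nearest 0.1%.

(a) Alkalinity to neutralize: (222 − 185) = 37 mg/L as CaCO₃ × 575,000 L = 21,280 g as CaCO₃.
(a) Equivalents of H⁺ required: 21,280 ÷ 50 g/eq = 425.5 eq = 425.5 mol NaHSO₄.
(a) Mass of NaHSO₄: 425.5 × 120.1 = 51,100 g.

(b) [OCl⁻]/[HOCl] = 10^(pH − pKa) = 10^(8.03 − 7.57) = 10^0.46 = 2.884.
(b) Fraction as HOCl = 1 / (1 + 2.884) = 0.2575.

(a) 51.1 kg; (b) 25.7%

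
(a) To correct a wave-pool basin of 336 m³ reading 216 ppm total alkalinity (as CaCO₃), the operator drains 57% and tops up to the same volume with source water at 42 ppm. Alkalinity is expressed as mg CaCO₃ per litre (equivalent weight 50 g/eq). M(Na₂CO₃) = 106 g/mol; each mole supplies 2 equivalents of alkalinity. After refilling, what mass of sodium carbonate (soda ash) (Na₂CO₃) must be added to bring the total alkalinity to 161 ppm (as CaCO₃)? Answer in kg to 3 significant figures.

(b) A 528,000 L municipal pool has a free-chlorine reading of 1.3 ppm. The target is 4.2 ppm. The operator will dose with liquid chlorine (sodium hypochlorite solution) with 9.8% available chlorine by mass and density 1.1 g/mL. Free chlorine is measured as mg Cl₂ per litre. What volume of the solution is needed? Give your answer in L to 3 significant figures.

(a) 15.7 kg; (b) 14.2 L

(a) Volume: 336 m³ = 336,000 L.
(a) After draining 57% and refilling: 216 × 0.43 + 42 × 0.57 = 116.82 ppm.
(a) Deficit to target: 161 − 116.82 = 44.18 mg/L.
(a) As CaCO₃: 44.18 mg/L × 336,000 L = 14,840 g; ÷ 50 g/eq ÷ 2 = 148.4 mol Na₂CO₃.
(a) Mass: 148.4 × 106 = 15,740 g.

(b) Chlorine deficit: 4.2 − 1.3 = 2.9 ppm = 2.9 mg/L as Cl₂.
(b) Cl₂ equivalent needed: 2.9 mg/L × 528,000 L = 1,531,000 mg = 1531 g.
(b) Product at 9.8% available chlorine: 1531 / 0.098 = 15,620 g.
(b) Volume at density 1.1 g/mL: 15,620 g ÷ 1.1 g/mL = 14,200 mL.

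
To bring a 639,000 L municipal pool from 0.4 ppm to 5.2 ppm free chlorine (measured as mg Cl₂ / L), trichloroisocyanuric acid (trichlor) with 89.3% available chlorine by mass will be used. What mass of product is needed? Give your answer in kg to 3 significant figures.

3.43 kg

Chlorine deficit: 5.2 − 0.4 = 4.8 ppm = 4.8 mg/L as Cl₂.
Cl₂ equivalent needed: 4.8 mg/L × 639,000 L = 3,067,000 mg = 3067 g.
Product at 89.3% available chlorine: 3067 / 0.893 = 3435 g.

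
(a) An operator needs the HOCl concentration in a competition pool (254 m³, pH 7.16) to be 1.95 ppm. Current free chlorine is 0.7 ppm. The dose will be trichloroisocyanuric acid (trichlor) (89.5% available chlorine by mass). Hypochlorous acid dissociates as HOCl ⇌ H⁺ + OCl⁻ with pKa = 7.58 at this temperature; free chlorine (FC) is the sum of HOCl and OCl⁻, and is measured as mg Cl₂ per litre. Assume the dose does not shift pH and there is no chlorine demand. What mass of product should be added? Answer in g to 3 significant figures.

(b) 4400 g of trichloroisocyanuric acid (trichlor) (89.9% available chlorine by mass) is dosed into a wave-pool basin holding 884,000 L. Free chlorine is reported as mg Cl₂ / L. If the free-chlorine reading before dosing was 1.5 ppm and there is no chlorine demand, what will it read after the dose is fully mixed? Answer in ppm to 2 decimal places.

(a) Volume: 254 m³ = 254,000 L.
(a) [OCl⁻]/[HOCl] = 10^(pH − pKa) = 10^(7.16 − 7.58) = 0.3802; fraction as HOCl = 1/(1 + 0.3802) = 0.7245.
(a) Free chlorine required for 1.95 ppm HOCl: 1.95 / 0.7245 = 2.691 ppm.
(a) FC to add: 2.691 − 0.7 = 1.991 mg/L as Cl₂.
(a) Cl₂ equivalent: 1.991 mg/L × 254,000 L = 505.8 g.
(a) Product at 89.5% available Cl: 505.8 / 0.895 = 565.1 g.

(b) Available chlorine delivered: 4400 g × 0.899 = 3956 g as Cl₂.
(b) Concentration rise: 3956 g / 884,000 L = 4.475 mg/L = 4.47 ppm.
(b) Final FC: 1.5 + 4.47 = 5.97 ppm.

(a) 565 g; (b) 5.97 ppm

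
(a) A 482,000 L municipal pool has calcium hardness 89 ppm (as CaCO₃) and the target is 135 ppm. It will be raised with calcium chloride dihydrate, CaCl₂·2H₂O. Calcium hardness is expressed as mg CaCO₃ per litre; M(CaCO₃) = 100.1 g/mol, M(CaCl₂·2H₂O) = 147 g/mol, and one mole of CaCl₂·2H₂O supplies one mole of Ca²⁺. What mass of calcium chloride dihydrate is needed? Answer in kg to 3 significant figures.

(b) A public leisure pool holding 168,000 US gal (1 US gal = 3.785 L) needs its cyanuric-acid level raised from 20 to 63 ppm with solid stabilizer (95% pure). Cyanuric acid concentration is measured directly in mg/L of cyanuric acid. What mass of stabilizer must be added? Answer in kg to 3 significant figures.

(a) 32.6 kg; (b) 28.8 kg

(a) Hardness to add: (135 − 89) = 46 mg/L as CaCO₃ × 482,000 L = 22,170 g as CaCO₃.
(a) Moles of Ca²⁺ (1 mol Ca²⁺ ≡ 1 mol CaCO₃): 22,170 / 100.1 g/mol = 221.5 mol.
(a) Mass of CaCl₂·2H₂O: 221.5 × 147 = 32,560 g.

(b) Volume: 168,000 US gal × 3.785 L/gal = 635,880 L.
(b) CYA to add: (63 − 20) = 43 mg/L × 635,880 L = 27,340 g cyanuric acid.
(b) At 95% purity: 27,340 / 0.95 = 28,780 g product.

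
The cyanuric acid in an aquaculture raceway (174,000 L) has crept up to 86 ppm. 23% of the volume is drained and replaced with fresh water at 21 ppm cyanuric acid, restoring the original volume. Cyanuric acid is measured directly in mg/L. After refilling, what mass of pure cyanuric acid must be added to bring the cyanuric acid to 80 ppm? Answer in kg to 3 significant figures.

1.56 kg

After draining 23% and refilling: 86 × 0.77 + 21 × 0.23 = 71.05 ppm.
Deficit to target: 80 − 71.05 = 8.95 mg/L.
Mass: 8.95 mg/L × 174,000 L = 1557 g cyanuric acid.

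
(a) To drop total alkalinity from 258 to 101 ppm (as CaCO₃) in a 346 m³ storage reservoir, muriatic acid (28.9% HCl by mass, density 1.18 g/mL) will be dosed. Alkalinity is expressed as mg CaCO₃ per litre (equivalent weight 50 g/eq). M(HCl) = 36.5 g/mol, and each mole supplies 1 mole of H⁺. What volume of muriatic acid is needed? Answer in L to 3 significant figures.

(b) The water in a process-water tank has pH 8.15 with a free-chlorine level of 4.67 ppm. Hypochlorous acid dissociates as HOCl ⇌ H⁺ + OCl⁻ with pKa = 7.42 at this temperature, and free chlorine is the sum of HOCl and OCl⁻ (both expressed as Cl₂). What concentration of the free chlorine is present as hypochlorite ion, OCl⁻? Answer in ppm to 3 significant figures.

(a) Volume: 346 m³ = 346,000 L.
(a) Alkalinity to neutralize: (258 − 101) = 157 mg/L as CaCO₃ × 346,000 L = 54,320 g as CaCO₃.
(a) Equivalents of H⁺ required: 54,320 ÷ 50 g/eq = 1086 eq = 1086 mol HCl.
(a) Mass of HCl: 1086 × 36.5 = 39,660 g.
(a) Mass of 28.9% solution: 39,660 / 0.289 = 137,200 g.
(a) Volume: 137,200 g ÷ 1.18 g/mL = 116,300 mL.

(b) [OCl⁻]/[HOCl] = 10^(pH − pKa) = 10^(8.15 − 7.42) = 10^0.73 = 5.37.
(b) Fraction as HOCl = 1 / (1 + 5.37) = 0.157.
(b) OCl⁻ = (1 − 0.157) × 4.67 ppm = 3.937 ppm.

(a) 116 L; (b) 3.94 ppm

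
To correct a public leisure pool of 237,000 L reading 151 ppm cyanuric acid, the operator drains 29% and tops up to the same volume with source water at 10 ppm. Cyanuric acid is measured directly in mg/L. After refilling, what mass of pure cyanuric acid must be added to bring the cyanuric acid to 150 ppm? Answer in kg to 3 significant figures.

After draining 29% and refilling: 151 × 0.71 + 10 × 0.29 = 110.11 ppm.
Deficit to target: 150 − 110.11 = 39.89 mg/L.
Mass: 39.89 mg/L × 237,000 L = 9454 g cyanuric acid.

9.45 kg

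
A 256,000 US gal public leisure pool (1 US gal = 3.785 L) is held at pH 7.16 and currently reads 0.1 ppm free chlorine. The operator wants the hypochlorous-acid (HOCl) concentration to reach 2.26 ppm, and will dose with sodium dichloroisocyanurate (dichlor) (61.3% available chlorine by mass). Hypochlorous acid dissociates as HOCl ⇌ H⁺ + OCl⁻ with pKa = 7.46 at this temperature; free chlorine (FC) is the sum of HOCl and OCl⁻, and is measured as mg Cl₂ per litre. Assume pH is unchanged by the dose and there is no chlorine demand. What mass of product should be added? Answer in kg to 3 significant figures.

5.20 kg

Volume: 256,000 US gal × 3.785 L/gal = 968,960 L.
[OCl⁻]/[HOCl] = 10^(pH − pKa) = 10^(7.16 − 7.46) = 0.5012; fraction as HOCl = 1/(1 + 0.5012) = 0.6661.
Free chlorine required for 2.26 ppm HOCl: 2.26 / 0.6661 = 3.393 ppm.
FC to add: 3.393 − 0.1 = 3.293 mg/L as Cl₂.
Cl₂ equivalent: 3.293 mg/L × 968,960 L = 3190 g.
Product at 61.3% available Cl: 3190 / 0.613 = 5205 g.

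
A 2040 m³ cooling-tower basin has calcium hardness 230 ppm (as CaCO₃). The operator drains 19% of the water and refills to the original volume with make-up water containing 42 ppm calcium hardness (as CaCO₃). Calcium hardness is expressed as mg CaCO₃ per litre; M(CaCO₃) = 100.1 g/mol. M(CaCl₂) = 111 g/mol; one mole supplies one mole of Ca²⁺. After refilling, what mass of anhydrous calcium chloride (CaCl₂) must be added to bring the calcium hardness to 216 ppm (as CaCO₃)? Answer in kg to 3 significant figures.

49.1 kg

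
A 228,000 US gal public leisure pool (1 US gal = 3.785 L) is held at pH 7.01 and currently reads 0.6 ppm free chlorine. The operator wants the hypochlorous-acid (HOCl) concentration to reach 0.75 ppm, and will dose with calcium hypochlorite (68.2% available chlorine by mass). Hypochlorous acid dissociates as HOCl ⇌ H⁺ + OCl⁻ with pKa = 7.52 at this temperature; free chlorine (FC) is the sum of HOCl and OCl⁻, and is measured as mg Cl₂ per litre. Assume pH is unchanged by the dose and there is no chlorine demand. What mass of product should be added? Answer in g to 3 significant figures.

483 g

Volume: 228,000 US gal × 3.785 L/gal = 862,980 L.
[OCl⁻]/[HOCl] = 10^(pH − pKa) = 10^(7.01 − 7.52) = 0.309; fraction as HOCl = 1/(1 + 0.309) = 0.7639.
Free chlorine required for 0.75 ppm HOCl: 0.75 / 0.7639 = 0.9818 ppm.
FC to add: 0.9818 − 0.6 = 0.3818 mg/L as Cl₂.
Cl₂ equivalent: 0.3818 mg/L × 862,980 L = 329.5 g.
Product at 68.2% available Cl: 329.5 / 0.682 = 483.1 g.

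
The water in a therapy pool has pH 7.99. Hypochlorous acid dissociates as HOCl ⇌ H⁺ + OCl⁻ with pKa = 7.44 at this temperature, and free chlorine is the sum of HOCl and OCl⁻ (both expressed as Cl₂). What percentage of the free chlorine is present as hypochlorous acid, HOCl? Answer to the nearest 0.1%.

[OCl⁻]/[HOCl] = 10^(pH − pKa) = 10^(7.99 − 7.44) = 10^0.55 = 3.548.
Fraction as HOCl = 1 / (1 + 3.548) = 0.2199.

22.0%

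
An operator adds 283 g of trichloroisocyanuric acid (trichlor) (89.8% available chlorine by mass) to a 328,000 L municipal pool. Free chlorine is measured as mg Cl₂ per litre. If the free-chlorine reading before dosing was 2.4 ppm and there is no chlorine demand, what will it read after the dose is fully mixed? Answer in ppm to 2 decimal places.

3.17 ppm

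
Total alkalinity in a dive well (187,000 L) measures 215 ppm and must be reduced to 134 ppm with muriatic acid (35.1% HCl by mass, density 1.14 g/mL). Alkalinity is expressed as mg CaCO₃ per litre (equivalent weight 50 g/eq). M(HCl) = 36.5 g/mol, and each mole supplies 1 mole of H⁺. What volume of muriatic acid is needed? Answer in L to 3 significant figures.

Alkalinity to neutralize: (215 − 134) = 81 mg/L as CaCO₃ × 187,000 L = 15,150 g as CaCO₃.
Equivalents of H⁺ required: 15,150 ÷ 50 g/eq = 302.9 eq = 302.9 mol HCl.
Mass of HCl: 302.9 × 36.5 = 11,060 g.
Mass of 35.1% solution: 11,060 / 0.351 = 31,500 g.
Volume: 31,500 g ÷ 1.14 g/mL = 27,630 mL.

27.6 L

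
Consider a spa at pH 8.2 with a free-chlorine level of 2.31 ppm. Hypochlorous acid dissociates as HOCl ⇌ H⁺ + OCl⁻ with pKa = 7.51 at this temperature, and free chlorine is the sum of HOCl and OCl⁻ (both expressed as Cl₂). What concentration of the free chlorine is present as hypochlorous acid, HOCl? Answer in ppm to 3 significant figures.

0.392 ppm

[OCl⁻]/[HOCl] = 10^(pH − pKa) = 10^(8.2 − 7.51) = 10^0.69 = 4.898.
Fraction as HOCl = 1 / (1 + 4.898) = 0.1696.
HOCl = 0.1696 × 2.31 ppm = 0.3917 ppm.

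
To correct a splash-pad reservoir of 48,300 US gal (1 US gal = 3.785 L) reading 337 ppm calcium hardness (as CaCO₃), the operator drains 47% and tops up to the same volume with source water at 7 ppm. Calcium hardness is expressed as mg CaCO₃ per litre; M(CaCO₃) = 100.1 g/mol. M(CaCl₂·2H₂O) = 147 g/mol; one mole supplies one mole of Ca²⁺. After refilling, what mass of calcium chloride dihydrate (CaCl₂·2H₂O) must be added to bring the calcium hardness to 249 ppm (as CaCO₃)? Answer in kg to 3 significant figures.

Volume: 48,300 US gal × 3.785 L/gal = 182,816 L.
After draining 47% and refilling: 337 × 0.53 + 7 × 0.47 = 181.9 ppm.
Deficit to target: 249 − 181.9 = 67.1 mg/L.
As CaCO₃: 67.1 mg/L × 182,816 L = 12,270 g; ÷ 100.1 = 122.5 mol Ca²⁺.
Mass: 122.5 × 147 = 18,010 g.

18.0 kg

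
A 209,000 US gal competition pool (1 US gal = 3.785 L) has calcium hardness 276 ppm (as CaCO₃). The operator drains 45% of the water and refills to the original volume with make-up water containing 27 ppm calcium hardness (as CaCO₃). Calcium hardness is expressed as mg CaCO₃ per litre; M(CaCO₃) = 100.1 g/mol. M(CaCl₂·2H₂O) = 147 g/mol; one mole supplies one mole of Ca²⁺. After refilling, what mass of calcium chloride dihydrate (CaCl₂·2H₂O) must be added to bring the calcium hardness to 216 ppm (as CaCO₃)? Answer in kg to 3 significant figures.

60.5 kg

Volume: 209,000 US gal × 3.785 L/gal = 791,065 L.
After draining 45% and refilling: 276 × 0.55 + 27 × 0.45 = 163.95 ppm.
Deficit to target: 216 − 163.95 = 52.05 mg/L.
As CaCO₃: 52.05 mg/L × 791,065 L = 41,170 g; ÷ 100.1 = 411.3 mol Ca²⁺.
Mass: 411.3 × 147 = 60,470 g.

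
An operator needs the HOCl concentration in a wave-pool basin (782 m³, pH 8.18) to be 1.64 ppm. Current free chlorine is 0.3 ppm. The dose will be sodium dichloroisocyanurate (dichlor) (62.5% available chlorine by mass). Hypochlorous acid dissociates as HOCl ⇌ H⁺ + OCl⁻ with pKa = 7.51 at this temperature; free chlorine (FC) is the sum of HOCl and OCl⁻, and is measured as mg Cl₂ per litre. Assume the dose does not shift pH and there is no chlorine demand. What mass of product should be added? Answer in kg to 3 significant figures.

Volume: 782 m³ = 782,000 L.
[OCl⁻]/[HOCl] = 10^(pH − pKa) = 10^(8.18 − 7.51) = 4.677; fraction as HOCl = 1/(1 + 4.677) = 0.1761.
Free chlorine required for 1.64 ppm HOCl: 1.64 / 0.1761 = 9.311 ppm.
FC to add: 9.311 − 0.3 = 9.011 mg/L as Cl₂.
Cl₂ equivalent: 9.011 mg/L × 782,000 L = 7046 g.
Product at 62.5% available Cl: 7046 / 0.625 = 11,270 g.

11.3 kg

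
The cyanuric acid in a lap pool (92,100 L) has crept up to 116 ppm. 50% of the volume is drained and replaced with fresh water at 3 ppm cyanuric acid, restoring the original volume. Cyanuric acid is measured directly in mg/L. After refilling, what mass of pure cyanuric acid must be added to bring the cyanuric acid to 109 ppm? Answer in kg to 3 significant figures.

4.56 kg

After draining 50% and refilling: 116 × 0.50 + 3 × 0.50 = 59.5 ppm.
Deficit to target: 109 − 59.5 = 49.5 mg/L.
Mass: 49.5 mg/L × 92,100 L = 4559 g cyanuric acid.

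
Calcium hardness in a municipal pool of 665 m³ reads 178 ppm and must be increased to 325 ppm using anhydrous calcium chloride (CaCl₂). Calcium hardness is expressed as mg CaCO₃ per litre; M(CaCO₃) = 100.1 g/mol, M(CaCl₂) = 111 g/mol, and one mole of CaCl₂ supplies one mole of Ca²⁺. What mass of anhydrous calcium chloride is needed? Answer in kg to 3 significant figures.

108 kg

Volume: 665 m³ = 665,000 L.
Hardness to add: (325 − 178) = 147 mg/L as CaCO₃ × 665,000 L = 97,760 g as CaCO₃.
Moles of Ca²⁺ (1 mol Ca²⁺ ≡ 1 mol CaCO₃): 97,760 / 100.1 g/mol = 976.6 mol.
Mass of CaCl₂: 976.6 × 111 = 108,400 g.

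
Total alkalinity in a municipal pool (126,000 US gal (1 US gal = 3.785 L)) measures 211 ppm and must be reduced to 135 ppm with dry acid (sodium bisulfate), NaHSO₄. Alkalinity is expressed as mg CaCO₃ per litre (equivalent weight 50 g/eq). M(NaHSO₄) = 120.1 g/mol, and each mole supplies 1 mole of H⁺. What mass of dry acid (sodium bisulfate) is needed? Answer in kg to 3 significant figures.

87.1 kg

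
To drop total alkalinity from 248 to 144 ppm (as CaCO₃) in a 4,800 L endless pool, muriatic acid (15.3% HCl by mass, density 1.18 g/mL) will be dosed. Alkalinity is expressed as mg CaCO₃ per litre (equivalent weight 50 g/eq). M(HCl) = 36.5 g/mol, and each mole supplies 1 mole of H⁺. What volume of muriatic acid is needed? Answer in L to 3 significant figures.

Alkalinity to neutralize: (248 − 144) = 104 mg/L as CaCO₃ × 4,800 L = 499.2 g as CaCO₃.
Equivalents of H⁺ required: 499.2 ÷ 50 g/eq = 9.984 eq = 9.984 mol HCl.
Mass of HCl: 9.984 × 36.5 = 364.4 g.
Mass of 15.3% solution: 364.4 / 0.153 = 2382 g.
Volume: 2382 g ÷ 1.18 g/mL = 2018 mL.

2.02 L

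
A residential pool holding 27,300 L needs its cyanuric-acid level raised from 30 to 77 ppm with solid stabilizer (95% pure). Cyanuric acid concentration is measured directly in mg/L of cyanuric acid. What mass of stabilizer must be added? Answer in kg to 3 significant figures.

1.35 kg

CYA to add: (77 − 30) = 47 mg/L × 27,300 L = 1283 g cyanuric acid.
At 95% purity: 1283 / 0.95 = 1351 g product.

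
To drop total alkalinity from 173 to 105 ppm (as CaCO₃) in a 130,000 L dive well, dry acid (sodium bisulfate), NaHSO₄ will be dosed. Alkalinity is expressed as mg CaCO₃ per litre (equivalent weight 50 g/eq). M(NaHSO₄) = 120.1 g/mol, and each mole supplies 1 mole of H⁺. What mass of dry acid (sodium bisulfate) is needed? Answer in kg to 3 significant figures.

Alkalinity to neutralize: (173 − 105) = 68 mg/L as CaCO₃ × 130,000 L = 8840 g as CaCO₃.
Equivalents of H⁺ required: 8840 ÷ 50 g/eq = 176.8 eq = 176.8 mol NaHSO₄.
Mass of NaHSO₄: 176.8 × 120.1 = 21,230 g.

21.2 kg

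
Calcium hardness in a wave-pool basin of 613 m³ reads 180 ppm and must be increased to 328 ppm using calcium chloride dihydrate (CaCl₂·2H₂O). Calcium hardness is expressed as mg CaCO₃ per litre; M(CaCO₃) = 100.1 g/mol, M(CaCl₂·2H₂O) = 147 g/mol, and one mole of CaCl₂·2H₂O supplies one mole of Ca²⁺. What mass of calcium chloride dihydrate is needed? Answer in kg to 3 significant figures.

133 kg

Volume: 613 m³ = 613,000 L.
Hardness to add: (328 − 180) = 148 mg/L as CaCO₃ × 613,000 L = 90,720 g as CaCO₃.
Moles of Ca²⁺ (1 mol Ca²⁺ ≡ 1 mol CaCO₃): 90,720 / 100.1 g/mol = 906.3 mol.
Mass of CaCl₂·2H₂O: 906.3 × 147 = 133,200 g.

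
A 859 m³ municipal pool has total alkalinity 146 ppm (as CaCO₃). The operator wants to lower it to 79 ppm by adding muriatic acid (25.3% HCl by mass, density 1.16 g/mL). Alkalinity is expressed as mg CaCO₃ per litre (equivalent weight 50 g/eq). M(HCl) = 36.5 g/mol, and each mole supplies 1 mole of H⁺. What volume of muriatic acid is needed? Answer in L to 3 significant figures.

143 L

Volume: 859 m³ = 859,000 L.
Alkalinity to neutralize: (146 − 79) = 67 mg/L as CaCO₃ × 859,000 L = 57,550 g as CaCO₃.
Equivalents of H⁺ required: 57,550 ÷ 50 g/eq = 1151 eq = 1151 mol HCl.
Mass of HCl: 1151 × 36.5 = 42,010 g.
Mass of 25.3% solution: 42,010 / 0.253 = 166,100 g.
Volume: 166,100 g ÷ 1.16 g/mL = 143,200 mL.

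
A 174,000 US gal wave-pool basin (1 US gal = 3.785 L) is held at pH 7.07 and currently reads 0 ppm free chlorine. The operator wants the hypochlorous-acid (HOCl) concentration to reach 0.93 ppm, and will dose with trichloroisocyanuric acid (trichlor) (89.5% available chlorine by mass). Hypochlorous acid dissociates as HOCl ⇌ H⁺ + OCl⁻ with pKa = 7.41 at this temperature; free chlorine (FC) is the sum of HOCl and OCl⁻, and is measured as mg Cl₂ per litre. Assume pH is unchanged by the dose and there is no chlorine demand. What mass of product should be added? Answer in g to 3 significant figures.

997 g

Volume: 174,000 US gal × 3.785 L/gal = 658,590 L.
[OCl⁻]/[HOCl] = 10^(pH − pKa) = 10^(7.07 − 7.41) = 0.4571; fraction as HOCl = 1/(1 + 0.4571) = 0.6863.
Free chlorine required for 0.93 ppm HOCl: 0.93 / 0.6863 = 1.355 ppm.
FC to add: 1.355 − 0 = 1.355 mg/L as Cl₂.
Cl₂ equivalent: 1.355 mg/L × 658,590 L = 892.5 g.
Product at 89.5% available Cl: 892.5 / 0.895 = 997.2 g.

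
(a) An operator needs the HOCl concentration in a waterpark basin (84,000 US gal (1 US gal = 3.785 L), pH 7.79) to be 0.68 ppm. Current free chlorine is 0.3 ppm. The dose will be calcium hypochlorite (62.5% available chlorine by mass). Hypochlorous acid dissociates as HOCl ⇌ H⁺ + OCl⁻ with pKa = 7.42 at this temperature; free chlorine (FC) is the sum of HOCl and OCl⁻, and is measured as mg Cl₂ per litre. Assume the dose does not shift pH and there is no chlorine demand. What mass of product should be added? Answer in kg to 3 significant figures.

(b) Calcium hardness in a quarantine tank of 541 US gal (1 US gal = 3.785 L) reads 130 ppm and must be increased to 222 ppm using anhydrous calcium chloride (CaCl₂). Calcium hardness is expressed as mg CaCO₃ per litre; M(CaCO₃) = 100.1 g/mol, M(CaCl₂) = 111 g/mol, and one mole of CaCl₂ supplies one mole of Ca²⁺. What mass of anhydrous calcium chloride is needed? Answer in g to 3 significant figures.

(a) 1.00 kg; (b) 209 g

(a) Volume: 84,000 US gal × 3.785 L/gal = 317,940 L.
(a) [OCl⁻]/[HOCl] = 10^(pH − pKa) = 10^(7.79 − 7.42) = 2.344; fraction as HOCl = 1/(1 + 2.344) = 0.299.
(a) Free chlorine required for 0.68 ppm HOCl: 0.68 / 0.299 = 2.274 ppm.
(a) FC to add: 2.274 − 0.3 = 1.974 mg/L as Cl₂.
(a) Cl₂ equivalent: 1.974 mg/L × 317,940 L = 627.6 g.
(a) Product at 62.5% available Cl: 627.6 / 0.625 = 1004 g.

(b) Volume: 541 US gal × 3.785 L/gal = 2,048 L.
(b) Hardness to add: (222 − 130) = 92 mg/L as CaCO₃ × 2,048 L = 188.4 g as CaCO₃.
(b) Moles of Ca²⁺ (1 mol Ca²⁺ ≡ 1 mol CaCO₃): 188.4 / 100.1 g/mol = 1.882 mol.
(b) Mass of CaCl₂: 1.882 × 111 = 208.9 g.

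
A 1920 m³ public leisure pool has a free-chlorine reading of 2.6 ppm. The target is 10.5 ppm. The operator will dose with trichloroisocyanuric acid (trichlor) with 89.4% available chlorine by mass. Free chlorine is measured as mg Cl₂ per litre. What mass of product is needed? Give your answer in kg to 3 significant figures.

17.0 kg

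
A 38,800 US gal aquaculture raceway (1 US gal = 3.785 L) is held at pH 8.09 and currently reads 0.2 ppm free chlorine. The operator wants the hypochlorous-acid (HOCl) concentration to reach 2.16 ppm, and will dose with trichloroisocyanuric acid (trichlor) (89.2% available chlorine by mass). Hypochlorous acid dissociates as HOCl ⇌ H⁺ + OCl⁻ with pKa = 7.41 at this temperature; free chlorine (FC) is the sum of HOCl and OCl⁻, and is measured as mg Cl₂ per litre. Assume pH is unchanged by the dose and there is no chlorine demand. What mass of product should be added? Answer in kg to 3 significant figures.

Volume: 38,800 US gal × 3.785 L/gal = 146,858 L.
[OCl⁻]/[HOCl] = 10^(pH − pKa) = 10^(8.09 − 7.41) = 4.786; fraction as HOCl = 1/(1 + 4.786) = 0.1728.
Free chlorine required for 2.16 ppm HOCl: 2.16 / 0.1728 = 12.5 ppm.
FC to add: 12.5 − 0.2 = 12.3 mg/L as Cl₂.
Cl₂ equivalent: 12.3 mg/L × 146,858 L = 1806 g.
Product at 89.2% available Cl: 1806 / 0.892 = 2025 g.

2.02 kg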